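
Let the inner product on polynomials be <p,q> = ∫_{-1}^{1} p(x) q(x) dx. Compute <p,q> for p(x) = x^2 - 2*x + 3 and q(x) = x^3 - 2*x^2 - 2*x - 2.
<p,q> = -244/15

Expand the product: p(x)·q(x) = x^5 - 4*x^4 + 5*x^3 - 4*x^2 - 2*x - 6.
∫_{-1}^{1} of each monomial x^k gives [2/(k+1) if k even, 0 if k odd]. Integrating term-by-term (or equivalently evaluating the antiderivative F(x) = x^6/6 - 4*x^5/5 + 5*x^4/4 - 4*x^3/3 - x^2 - 6*x at the endpoints):
  F(1) − F(−1) = -463/60 − (171/20) = -244/15.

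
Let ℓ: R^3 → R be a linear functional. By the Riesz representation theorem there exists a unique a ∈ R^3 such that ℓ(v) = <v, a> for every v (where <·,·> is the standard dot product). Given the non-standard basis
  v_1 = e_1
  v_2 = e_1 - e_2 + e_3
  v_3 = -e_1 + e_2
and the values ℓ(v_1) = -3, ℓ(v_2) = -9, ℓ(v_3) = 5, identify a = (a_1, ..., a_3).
a = (-3, 2, -4)

Write a = (a_1, ..., a_3) in the standard basis. For each basis vector v_i, ℓ(v_i) = <v_i, a> is a linear equation in the a_j's. Collect the n equations into a matrix system V a = ℓ, where row i of V is v_i (expressed in the standard basis). Since V is invertible (lower-triangular with 1s on the diagonal, up to permutation), solve by back-substitution:
  V =
[[1, 0, 0],
 [1, -1, 1],
 [-1, 1, 0]]
  V a = (-3, -9, 5)
Solving gives a = (-3, 2, -4).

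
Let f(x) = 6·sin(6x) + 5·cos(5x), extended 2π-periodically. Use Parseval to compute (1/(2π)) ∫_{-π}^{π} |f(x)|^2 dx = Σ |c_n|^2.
Σ |c_n|^2 = 61/2

Expand |f|^2 and use orthogonality of {sin(nx), cos(mx)} on [-π, π]:
  ∫_{-π}^{π} sin(nx)^2 dx = π, ∫ cos(mx)^2 dx = π, and cross terms integrate to 0.
So ∫_{-π}^{π} f(x)^2 dx = 6^2 · π + 5^2 · π = (36 + 25)π.
Divide by 2π: (36 + 25)/2 = 61/2.
By Parseval, this equals Σ |c_n|^2.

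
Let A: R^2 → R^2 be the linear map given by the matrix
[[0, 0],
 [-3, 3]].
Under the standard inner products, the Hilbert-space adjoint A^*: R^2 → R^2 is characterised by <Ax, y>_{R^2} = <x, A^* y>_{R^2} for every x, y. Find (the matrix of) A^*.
A^* = A^T =
[[0, -3],
 [0, 3]]

For real matrices with standard dot products, the defining identity <Ax, y> = <x, A^* y> gives (Ax)^T y = x^T (A^*) y, i.e. x^T A^T y = x^T (A^*) y. Since this holds for all x, y, we must have A^* = A^T. Therefore
A^* =
[[0, -3],
 [0, 3]].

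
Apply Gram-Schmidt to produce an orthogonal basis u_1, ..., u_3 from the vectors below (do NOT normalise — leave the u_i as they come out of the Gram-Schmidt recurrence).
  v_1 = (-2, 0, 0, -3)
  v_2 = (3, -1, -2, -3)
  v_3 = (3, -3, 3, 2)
Orthogonal basis:
  u_1 = (-2, 0, 0, -3)
  u_2 = (45/13, -1, -2, -30/13)
  u_3 = (21/29, -417/145, 471/145, -14/29)

Apply the Gram-Schmidt recurrence
  u_1 = v_1
  u_i = v_i − Σ_{j<i} ((v_i · u_j) / (u_j · u_j)) · u_j.

Step by step this gives:
  u_1 = (-2, 0, 0, -3)
  u_2 = (45/13, -1, -2, -30/13)
  u_3 = (21/29, -417/145, 471/145, -14/29)

Orthogonality check:
  u_2 · u_1 = 0 (should be 0)
  u_3 · u_1 = 0 (should be 0)
  u_3 · u_2 = 0 (should be 0)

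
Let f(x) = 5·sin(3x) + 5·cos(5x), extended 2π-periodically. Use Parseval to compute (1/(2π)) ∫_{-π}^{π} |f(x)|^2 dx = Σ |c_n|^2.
Σ |c_n|^2 = 25

Expand |f|^2 and use orthogonality of {sin(nx), cos(mx)} on [-π, π]:
  ∫_{-π}^{π} sin(nx)^2 dx = π, ∫ cos(mx)^2 dx = π, and cross terms integrate to 0.
So ∫_{-π}^{π} f(x)^2 dx = 5^2 · π + 5^2 · π = (25 + 25)π.
Divide by 2π: (25 + 25)/2 = 25.
By Parseval, this equals Σ |c_n|^2.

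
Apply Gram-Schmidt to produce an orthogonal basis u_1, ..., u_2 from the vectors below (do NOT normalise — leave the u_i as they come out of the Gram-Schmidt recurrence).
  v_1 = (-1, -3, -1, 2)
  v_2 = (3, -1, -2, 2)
Orthogonal basis:
  u_1 = (-1, -3, -1, 2)
  u_2 = (17/5, 1/5, -8/5, 6/5)

Apply the Gram-Schmidt recurrence
  u_1 = v_1
  u_i = v_i − Σ_{j<i} ((v_i · u_j) / (u_j · u_j)) · u_j.

Step by step this gives:
  u_1 = (-1, -3, -1, 2)
  u_2 = (17/5, 1/5, -8/5, 6/5)

Orthogonality check:
  u_2 · u_1 = 0 (should be 0)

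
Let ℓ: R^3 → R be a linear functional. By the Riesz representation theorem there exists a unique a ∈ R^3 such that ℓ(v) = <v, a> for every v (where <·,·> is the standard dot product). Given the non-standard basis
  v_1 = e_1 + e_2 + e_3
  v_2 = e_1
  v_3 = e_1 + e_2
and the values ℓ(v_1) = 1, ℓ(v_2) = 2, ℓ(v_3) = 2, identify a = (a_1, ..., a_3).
a = (2, 0, -1)

Write a = (a_1, ..., a_3) in the standard basis. For each basis vector v_i, ℓ(v_i) = <v_i, a> is a linear equation in the a_j's. Collect the n equations into a matrix system V a = ℓ, where row i of V is v_i (expressed in the standard basis). Since V is invertible (lower-triangular with 1s on the diagonal, up to permutation), solve by back-substitution:
  V =
[[1, 1, 1],
 [1, 0, 0],
 [1, 1, 0]]
  V a = (1, 2, 2)
Solving gives a = (2, 0, -1).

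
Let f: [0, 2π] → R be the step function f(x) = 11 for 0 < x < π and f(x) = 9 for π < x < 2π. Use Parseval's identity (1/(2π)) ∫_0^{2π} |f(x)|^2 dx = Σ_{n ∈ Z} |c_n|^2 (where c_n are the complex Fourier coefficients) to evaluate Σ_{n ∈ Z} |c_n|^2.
Σ |c_n|^2 = 101

Parseval equates the L^2 energy of f (normalised by 1/(2π)) with the ℓ^2 sum of its Fourier coefficients: (1/(2π)) ∫_0^{2π} |f|^2 = Σ |c_n|^2.
Compute the left side: (1/(2π)) [∫_0^π 11^2 dx + ∫_π^{2π} 9^2 dx] = (1/(2π)) · (121π + 81π) = (121 + 81)/2 = 101.
So Σ_{n ∈ Z} |c_n|^2 = 101.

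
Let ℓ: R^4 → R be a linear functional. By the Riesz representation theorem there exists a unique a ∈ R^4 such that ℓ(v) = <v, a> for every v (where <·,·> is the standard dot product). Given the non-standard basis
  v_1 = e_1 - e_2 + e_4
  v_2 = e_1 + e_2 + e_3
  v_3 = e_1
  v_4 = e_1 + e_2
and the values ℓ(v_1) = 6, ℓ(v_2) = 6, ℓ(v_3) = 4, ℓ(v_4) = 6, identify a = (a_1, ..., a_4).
a = (4, 2, 0, 4)

Write a = (a_1, ..., a_4) in the standard basis. For each basis vector v_i, ℓ(v_i) = <v_i, a> is a linear equation in the a_j's. Collect the n equations into a matrix system V a = ℓ, where row i of V is v_i (expressed in the standard basis). Since V is invertible (lower-triangular with 1s on the diagonal, up to permutation), solve by back-substitution:
  V =
[[1, -1, 0, 1],
 [1, 1, 1, 0],
 [1, 0, 0, 0],
 [1, 1, 0, 0]]
  V a = (6, 6, 4, 6)
Solving gives a = (4, 2, 0, 4).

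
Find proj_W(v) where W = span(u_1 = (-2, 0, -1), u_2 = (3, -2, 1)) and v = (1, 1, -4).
proj_W(v) = (-17/21, 2/21, -8/21)

Set up U = [u_1 | ... | u_2] ∈ R^(3×2). The projector onto W = col(U) is P = U (U^T U)^(-1) U^T.
Compute U^T U =
  [5, -7]
  [-7, 14],
and U^T v = (2, -3).
Solve U^T U · c = U^T v for the coefficients: c = (1/3, -1/21). The projection is proj_W(v) = U c.
Check: (v - proj_W(v)) · u_1 = 0  (should be 0).
Check: (v - proj_W(v)) · u_2 = 0  (should be 0).
Result: proj_W(v) = (-17/21, 2/21, -8/21).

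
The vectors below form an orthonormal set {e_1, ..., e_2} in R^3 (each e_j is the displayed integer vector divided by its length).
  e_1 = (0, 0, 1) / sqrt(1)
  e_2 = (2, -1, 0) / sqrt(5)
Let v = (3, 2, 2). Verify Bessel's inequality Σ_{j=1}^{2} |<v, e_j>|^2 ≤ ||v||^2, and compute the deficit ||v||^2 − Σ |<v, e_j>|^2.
Σ |<v, e_j>|^2 = 36/5; ||v||^2 = 17; deficit = 49/5

Write each e_j = u_j / sqrt(<u_j, u_j>) where u_j is the displayed integer vector. Then <v, e_j> = <v, u_j> / sqrt(<u_j, u_j>), so |<v, e_j>|^2 = <v, u_j>^2 / <u_j, u_j>.
Coefficients: <v, e_1> = 2/sqrt(1), <v, e_2> = 4/sqrt(5).
Square and sum: Σ |<v, e_j>|^2 = 36/5.
Compute ||v||^2 = v·v = 17.
Deficit = 17 − 36/5 = 49/5 ≥ 0, confirming Bessel's inequality. (The deficit equals ||v − Σ <v,e_j> e_j||^2, the squared distance from v to span{e_j}.)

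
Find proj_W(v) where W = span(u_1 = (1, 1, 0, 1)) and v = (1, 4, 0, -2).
proj_W(v) = (1, 1, 0, 1)

Set up U = [u_1 | ... | u_1] ∈ R^(4×1). The projector onto W = col(U) is P = U (U^T U)^(-1) U^T.
Compute U^T U =
  [3],
and U^T v = (3).
Solve U^T U · c = U^T v for the coefficients: c = (1). The projection is proj_W(v) = U c.
Check: (v - proj_W(v)) · u_1 = 0  (should be 0).
Result: proj_W(v) = (1, 1, 0, 1).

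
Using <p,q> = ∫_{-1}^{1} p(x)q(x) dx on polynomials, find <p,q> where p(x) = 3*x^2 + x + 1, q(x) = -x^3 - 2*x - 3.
<p,q> = -206/15

Expand the product: p(x)·q(x) = -3*x^5 - x^4 - 7*x^3 - 11*x^2 - 5*x - 3.
∫_{-1}^{1} of each monomial x^k gives [2/(k+1) if k even, 0 if k odd]. Integrating term-by-term (or equivalently evaluating the antiderivative F(x) = -x^6/2 - x^5/5 - 7*x^4/4 - 11*x^3/3 - 5*x^2/2 - 3*x at the endpoints):
  F(1) − F(−1) = -697/60 − (127/60) = -206/15.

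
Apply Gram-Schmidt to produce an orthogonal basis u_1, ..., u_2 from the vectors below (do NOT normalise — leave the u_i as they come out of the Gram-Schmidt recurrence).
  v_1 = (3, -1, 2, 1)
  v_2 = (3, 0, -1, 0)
Orthogonal basis:
  u_1 = (3, -1, 2, 1)
  u_2 = (8/5, 7/15, -29/15, -7/15)

Apply the Gram-Schmidt recurrence
  u_1 = v_1
  u_i = v_i − Σ_{j<i} ((v_i · u_j) / (u_j · u_j)) · u_j.

Step by step this gives:
  u_1 = (3, -1, 2, 1)
  u_2 = (8/5, 7/15, -29/15, -7/15)

Orthogonality check:
  u_2 · u_1 = 0 (should be 0)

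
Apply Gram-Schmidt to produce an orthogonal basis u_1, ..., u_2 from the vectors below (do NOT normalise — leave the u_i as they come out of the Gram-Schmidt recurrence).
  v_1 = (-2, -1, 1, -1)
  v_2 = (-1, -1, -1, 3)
Orthogonal basis:
  u_1 = (-2, -1, 1, -1)
  u_2 = (-9/7, -8/7, -6/7, 20/7)

Apply the Gram-Schmidt recurrence
  u_1 = v_1
  u_i = v_i − Σ_{j<i} ((v_i · u_j) / (u_j · u_j)) · u_j.

Step by step this gives:
  u_1 = (-2, -1, 1, -1)
  u_2 = (-9/7, -8/7, -6/7, 20/7)

Orthogonality check:
  u_2 · u_1 = 0 (should be 0)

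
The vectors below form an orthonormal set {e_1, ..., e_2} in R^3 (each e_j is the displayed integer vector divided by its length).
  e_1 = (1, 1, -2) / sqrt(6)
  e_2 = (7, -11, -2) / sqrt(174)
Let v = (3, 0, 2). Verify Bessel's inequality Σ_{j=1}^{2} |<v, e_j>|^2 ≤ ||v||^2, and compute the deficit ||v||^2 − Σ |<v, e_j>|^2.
Σ |<v, e_j>|^2 = 53/29; ||v||^2 = 13; deficit = 324/29

Write each e_j = u_j / sqrt(<u_j, u_j>) where u_j is the displayed integer vector. Then <v, e_j> = <v, u_j> / sqrt(<u_j, u_j>), so |<v, e_j>|^2 = <v, u_j>^2 / <u_j, u_j>.
Coefficients: <v, e_1> = -1/sqrt(6), <v, e_2> = 17/sqrt(174).
Square and sum: Σ |<v, e_j>|^2 = 53/29.
Compute ||v||^2 = v·v = 13.
Deficit = 13 − 53/29 = 324/29 ≥ 0, confirming Bessel's inequality. (The deficit equals ||v − Σ <v,e_j> e_j||^2, the squared distance from v to span{e_j}.)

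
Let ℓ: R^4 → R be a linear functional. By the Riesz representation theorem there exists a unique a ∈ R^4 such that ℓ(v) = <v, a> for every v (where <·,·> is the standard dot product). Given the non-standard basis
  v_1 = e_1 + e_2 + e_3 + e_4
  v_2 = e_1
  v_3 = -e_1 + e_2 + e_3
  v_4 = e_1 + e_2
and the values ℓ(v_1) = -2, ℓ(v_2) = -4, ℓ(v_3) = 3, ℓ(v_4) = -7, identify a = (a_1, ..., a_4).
a = (-4, -3, 2, 3)

Write a = (a_1, ..., a_4) in the standard basis. For each basis vector v_i, ℓ(v_i) = <v_i, a> is a linear equation in the a_j's. Collect the n equations into a matrix system V a = ℓ, where row i of V is v_i (expressed in the standard basis). Since V is invertible (lower-triangular with 1s on the diagonal, up to permutation), solve by back-substitution:
  V =
[[1, 1, 1, 1],
 [1, 0, 0, 0],
 [-1, 1, 1, 0],
 [1, 1, 0, 0]]
  V a = (-2, -4, 3, -7)
Solving gives a = (-4, -3, 2, 3).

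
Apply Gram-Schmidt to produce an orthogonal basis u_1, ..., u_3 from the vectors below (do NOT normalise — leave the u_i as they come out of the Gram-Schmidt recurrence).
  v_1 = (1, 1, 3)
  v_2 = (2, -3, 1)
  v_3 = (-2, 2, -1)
Orthogonal basis:
  u_1 = (1, 1, 3)
  u_2 = (20/11, -35/11, 5/11)
  u_3 = (-1/3, -1/6, 1/6)

Apply the Gram-Schmidt recurrence
  u_1 = v_1
  u_i = v_i − Σ_{j<i} ((v_i · u_j) / (u_j · u_j)) · u_j.

Step by step this gives:
  u_1 = (1, 1, 3)
  u_2 = (20/11, -35/11, 5/11)
  u_3 = (-1/3, -1/6, 1/6)

Orthogonality check:
  u_2 · u_1 = 0 (should be 0)
  u_3 · u_1 = 0 (should be 0)
  u_3 · u_2 = 0 (should be 0)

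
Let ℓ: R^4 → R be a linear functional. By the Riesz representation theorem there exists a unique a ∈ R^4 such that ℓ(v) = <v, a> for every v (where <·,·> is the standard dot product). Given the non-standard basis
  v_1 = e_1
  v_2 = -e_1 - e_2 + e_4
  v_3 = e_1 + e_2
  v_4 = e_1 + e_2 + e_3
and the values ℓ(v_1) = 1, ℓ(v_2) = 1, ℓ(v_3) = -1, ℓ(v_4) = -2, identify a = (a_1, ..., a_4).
a = (1, -2, -1, 0)

Write a = (a_1, ..., a_4) in the standard basis. For each basis vector v_i, ℓ(v_i) = <v_i, a> is a linear equation in the a_j's. Collect the n equations into a matrix system V a = ℓ, where row i of V is v_i (expressed in the standard basis). Since V is invertible (lower-triangular with 1s on the diagonal, up to permutation), solve by back-substitution:
  V =
[[1, 0, 0, 0],
 [-1, -1, 0, 1],
 [1, 1, 0, 0],
 [1, 1, 1, 0]]
  V a = (1, 1, -1, -2)
Solving gives a = (1, -2, -1, 0).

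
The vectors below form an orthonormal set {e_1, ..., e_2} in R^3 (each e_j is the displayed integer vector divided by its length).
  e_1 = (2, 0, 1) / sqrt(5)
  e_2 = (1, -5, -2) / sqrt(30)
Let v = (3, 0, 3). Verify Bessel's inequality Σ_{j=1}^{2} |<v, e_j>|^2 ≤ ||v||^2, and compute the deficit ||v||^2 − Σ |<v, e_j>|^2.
Σ |<v, e_j>|^2 = 33/2; ||v||^2 = 18; deficit = 3/2

Write each e_j = u_j / sqrt(<u_j, u_j>) where u_j is the displayed integer vector. Then <v, e_j> = <v, u_j> / sqrt(<u_j, u_j>), so |<v, e_j>|^2 = <v, u_j>^2 / <u_j, u_j>.
Coefficients: <v, e_1> = 9/sqrt(5), <v, e_2> = -3/sqrt(30).
Square and sum: Σ |<v, e_j>|^2 = 33/2.
Compute ||v||^2 = v·v = 18.
Deficit = 18 − 33/2 = 3/2 ≥ 0, confirming Bessel's inequality. (The deficit equals ||v − Σ <v,e_j> e_j||^2, the squared distance from v to span{e_j}.)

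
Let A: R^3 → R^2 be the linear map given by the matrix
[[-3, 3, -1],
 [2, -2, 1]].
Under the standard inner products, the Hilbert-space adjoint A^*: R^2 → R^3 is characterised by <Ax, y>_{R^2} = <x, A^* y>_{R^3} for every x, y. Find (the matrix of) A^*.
A^* = A^T =
[[-3, 2],
 [3, -2],
 [-1, 1]]

For real matrices with standard dot products, the defining identity <Ax, y> = <x, A^* y> gives (Ax)^T y = x^T (A^*) y, i.e. x^T A^T y = x^T (A^*) y. Since this holds for all x, y, we must have A^* = A^T. Therefore
A^* =
[[-3, 2],
 [3, -2],
 [-1, 1]].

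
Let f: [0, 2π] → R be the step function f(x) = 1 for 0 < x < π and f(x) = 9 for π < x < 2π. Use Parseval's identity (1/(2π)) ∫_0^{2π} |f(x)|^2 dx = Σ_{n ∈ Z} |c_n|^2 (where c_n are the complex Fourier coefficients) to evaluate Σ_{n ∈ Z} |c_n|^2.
Σ |c_n|^2 = 41

Parseval equates the L^2 energy of f (normalised by 1/(2π)) with the ℓ^2 sum of its Fourier coefficients: (1/(2π)) ∫_0^{2π} |f|^2 = Σ |c_n|^2.
Compute the left side: (1/(2π)) [∫_0^π 1^2 dx + ∫_π^{2π} 9^2 dx] = (1/(2π)) · (1π + 81π) = (1 + 81)/2 = 41.
So Σ_{n ∈ Z} |c_n|^2 = 41.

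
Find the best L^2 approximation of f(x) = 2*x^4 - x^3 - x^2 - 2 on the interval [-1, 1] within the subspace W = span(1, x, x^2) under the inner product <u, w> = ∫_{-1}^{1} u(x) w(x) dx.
g(x) = 5*x^2/7 - 3*x/5 - 76/35

The best approximation g ∈ W is the orthogonal projection of f onto W. Writing g = a_0 + a_1 x + a_2 x^2, the coefficients solve the normal equations G · a = b where
  G_{ij} = <φ_i, φ_j> and b_i = <f, φ_i>, with φ_0 = 1, φ_1 = x, φ_2 = x^2.
G =
  [2, 0, 2/3]
  [0, 2/3, 0]
  [2/3, 0, 2/5],
b = (-58/15, -2/5, -122/105).
Solving gives a_0 = -76/35, a_1 = -3/5, a_2 = 5/7, so
  g(x) = 5*x^2/7 - 3*x/5 - 76/35.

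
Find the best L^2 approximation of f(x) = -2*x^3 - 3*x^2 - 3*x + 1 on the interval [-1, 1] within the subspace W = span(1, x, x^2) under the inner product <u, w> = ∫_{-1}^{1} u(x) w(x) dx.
g(x) = -3*x^2 - 21*x/5 + 1

The best approximation g ∈ W is the orthogonal projection of f onto W. Writing g = a_0 + a_1 x + a_2 x^2, the coefficients solve the normal equations G · a = b where
  G_{ij} = <φ_i, φ_j> and b_i = <f, φ_i>, with φ_0 = 1, φ_1 = x, φ_2 = x^2.
G =
  [2, 0, 2/3]
  [0, 2/3, 0]
  [2/3, 0, 2/5],
b = (0, -14/5, -8/15).
Solving gives a_0 = 1, a_1 = -21/5, a_2 = -3, so
  g(x) = -3*x^2 - 21*x/5 + 1.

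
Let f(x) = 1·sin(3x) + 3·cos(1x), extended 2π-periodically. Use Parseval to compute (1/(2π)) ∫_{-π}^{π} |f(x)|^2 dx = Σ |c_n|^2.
Σ |c_n|^2 = 5

Expand |f|^2 and use orthogonality of {sin(nx), cos(mx)} on [-π, π]:
  ∫_{-π}^{π} sin(nx)^2 dx = π, ∫ cos(mx)^2 dx = π, and cross terms integrate to 0.
So ∫_{-π}^{π} f(x)^2 dx = 1^2 · π + 3^2 · π = (1 + 9)π.
Divide by 2π: (1 + 9)/2 = 5.
By Parseval, this equals Σ |c_n|^2.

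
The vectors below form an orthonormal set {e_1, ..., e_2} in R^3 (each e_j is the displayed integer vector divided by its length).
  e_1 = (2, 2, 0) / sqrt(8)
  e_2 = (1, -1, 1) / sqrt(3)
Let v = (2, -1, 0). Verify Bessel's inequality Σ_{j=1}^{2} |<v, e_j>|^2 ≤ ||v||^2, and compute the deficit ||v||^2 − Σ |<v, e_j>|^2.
Σ |<v, e_j>|^2 = 7/2; ||v||^2 = 5; deficit = 3/2

Write each e_j = u_j / sqrt(<u_j, u_j>) where u_j is the displayed integer vector. Then <v, e_j> = <v, u_j> / sqrt(<u_j, u_j>), so |<v, e_j>|^2 = <v, u_j>^2 / <u_j, u_j>.
Coefficients: <v, e_1> = 2/sqrt(8), <v, e_2> = 3/sqrt(3).
Square and sum: Σ |<v, e_j>|^2 = 7/2.
Compute ||v||^2 = v·v = 5.
Deficit = 5 − 7/2 = 3/2 ≥ 0, confirming Bessel's inequality. (The deficit equals ||v − Σ <v,e_j> e_j||^2, the squared distance from v to span{e_j}.)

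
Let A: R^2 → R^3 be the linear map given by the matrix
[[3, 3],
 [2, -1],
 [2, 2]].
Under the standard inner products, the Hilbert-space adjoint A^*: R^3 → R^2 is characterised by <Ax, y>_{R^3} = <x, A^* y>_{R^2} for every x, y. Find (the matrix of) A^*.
A^* = A^T =
[[3, 2, 2],
 [3, -1, 2]]

For real matrices with standard dot products, the defining identity <Ax, y> = <x, A^* y> gives (Ax)^T y = x^T (A^*) y, i.e. x^T A^T y = x^T (A^*) y. Since this holds for all x, y, we must have A^* = A^T. Therefore
A^* =
[[3, 2, 2],
 [3, -1, 2]].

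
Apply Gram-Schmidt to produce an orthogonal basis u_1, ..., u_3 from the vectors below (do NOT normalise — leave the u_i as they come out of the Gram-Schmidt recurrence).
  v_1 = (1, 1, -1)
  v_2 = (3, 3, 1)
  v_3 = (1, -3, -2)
Orthogonal basis:
  u_1 = (1, 1, -1)
  u_2 = (4/3, 4/3, 8/3)
  u_3 = (2, -2, 0)

Apply the Gram-Schmidt recurrence
  u_1 = v_1
  u_i = v_i − Σ_{j<i} ((v_i · u_j) / (u_j · u_j)) · u_j.

Step by step this gives:
  u_1 = (1, 1, -1)
  u_2 = (4/3, 4/3, 8/3)
  u_3 = (2, -2, 0)

Orthogonality check:
  u_2 · u_1 = 0 (should be 0)
  u_3 · u_1 = 0 (should be 0)
  u_3 · u_2 = 0 (should be 0)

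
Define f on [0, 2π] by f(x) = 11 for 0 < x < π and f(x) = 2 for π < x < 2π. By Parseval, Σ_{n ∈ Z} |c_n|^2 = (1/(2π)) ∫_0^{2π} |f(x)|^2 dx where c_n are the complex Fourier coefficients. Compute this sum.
Σ |c_n|^2 = 125/2

Parseval equates the L^2 energy of f (normalised by 1/(2π)) with the ℓ^2 sum of its Fourier coefficients: (1/(2π)) ∫_0^{2π} |f|^2 = Σ |c_n|^2.
Compute the left side: (1/(2π)) [∫_0^π 11^2 dx + ∫_π^{2π} 2^2 dx] = (1/(2π)) · (121π + 4π) = (121 + 4)/2 = 125/2.
So Σ_{n ∈ Z} |c_n|^2 = 125/2.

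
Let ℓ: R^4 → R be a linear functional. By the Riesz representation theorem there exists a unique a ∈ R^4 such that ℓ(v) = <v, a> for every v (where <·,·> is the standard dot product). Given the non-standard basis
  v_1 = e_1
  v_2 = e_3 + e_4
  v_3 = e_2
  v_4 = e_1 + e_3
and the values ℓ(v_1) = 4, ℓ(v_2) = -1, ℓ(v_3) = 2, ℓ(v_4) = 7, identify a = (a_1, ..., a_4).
a = (4, 2, 3, -4)

Write a = (a_1, ..., a_4) in the standard basis. For each basis vector v_i, ℓ(v_i) = <v_i, a> is a linear equation in the a_j's. Collect the n equations into a matrix system V a = ℓ, where row i of V is v_i (expressed in the standard basis). Since V is invertible (lower-triangular with 1s on the diagonal, up to permutation), solve by back-substitution:
  V =
[[1, 0, 0, 0],
 [0, 0, 1, 1],
 [0, 1, 0, 0],
 [1, 0, 1, 0]]
  V a = (4, -1, 2, 7)
Solving gives a = (4, 2, 3, -4).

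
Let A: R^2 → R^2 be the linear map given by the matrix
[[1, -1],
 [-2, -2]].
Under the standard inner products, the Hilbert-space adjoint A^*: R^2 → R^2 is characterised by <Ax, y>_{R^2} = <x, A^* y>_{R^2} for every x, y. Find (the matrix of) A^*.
A^* = A^T =
[[1, -2],
 [-1, -2]]

For real matrices with standard dot products, the defining identity <Ax, y> = <x, A^* y> gives (Ax)^T y = x^T (A^*) y, i.e. x^T A^T y = x^T (A^*) y. Since this holds for all x, y, we must have A^* = A^T. Therefore
A^* =
[[1, -2],
 [-1, -2]].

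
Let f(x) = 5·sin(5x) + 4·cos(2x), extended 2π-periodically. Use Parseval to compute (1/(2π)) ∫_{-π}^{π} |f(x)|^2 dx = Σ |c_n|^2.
Σ |c_n|^2 = 41/2

Expand |f|^2 and use orthogonality of {sin(nx), cos(mx)} on [-π, π]:
  ∫_{-π}^{π} sin(nx)^2 dx = π, ∫ cos(mx)^2 dx = π, and cross terms integrate to 0.
So ∫_{-π}^{π} f(x)^2 dx = 5^2 · π + 4^2 · π = (25 + 16)π.
Divide by 2π: (25 + 16)/2 = 41/2.
By Parseval, this equals Σ |c_n|^2.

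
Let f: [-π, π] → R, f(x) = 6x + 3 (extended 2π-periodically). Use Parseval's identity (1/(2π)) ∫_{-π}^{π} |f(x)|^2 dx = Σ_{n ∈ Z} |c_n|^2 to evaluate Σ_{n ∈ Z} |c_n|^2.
Σ |c_n|^2 = 12π^2 + 9

Expand and integrate term by term over [-π, π]:
  ∫ (6x)^2 dx = 36·(2π^3/3); ∫ 2·6·(3)·x dx = 0 (odd integrand); ∫ 3^2 dx = 9·2π.
So (1/(2π)) ∫_{-π}^{π} (6x + 3)^2 dx = 36π^2/3 + 9 = 12π^2 + 9.
Parseval ⇒ Σ |c_n|^2 = 12π^2 + 9.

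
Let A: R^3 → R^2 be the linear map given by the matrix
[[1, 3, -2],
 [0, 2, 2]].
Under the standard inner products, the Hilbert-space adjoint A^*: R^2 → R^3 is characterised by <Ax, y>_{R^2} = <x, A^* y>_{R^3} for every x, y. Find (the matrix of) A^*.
A^* = A^T =
[[1, 0],
 [3, 2],
 [-2, 2]]

For real matrices with standard dot products, the defining identity <Ax, y> = <x, A^* y> gives (Ax)^T y = x^T (A^*) y, i.e. x^T A^T y = x^T (A^*) y. Since this holds for all x, y, we must have A^* = A^T. Therefore
A^* =
[[1, 0],
 [3, 2],
 [-2, 2]].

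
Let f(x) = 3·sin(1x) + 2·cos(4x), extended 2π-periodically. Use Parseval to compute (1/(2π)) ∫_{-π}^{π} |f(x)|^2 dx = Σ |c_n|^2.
Σ |c_n|^2 = 13/2

Expand |f|^2 and use orthogonality of {sin(nx), cos(mx)} on [-π, π]:
  ∫_{-π}^{π} sin(nx)^2 dx = π, ∫ cos(mx)^2 dx = π, and cross terms integrate to 0.
So ∫_{-π}^{π} f(x)^2 dx = 3^2 · π + 2^2 · π = (9 + 4)π.
Divide by 2π: (9 + 4)/2 = 13/2.
By Parseval, this equals Σ |c_n|^2.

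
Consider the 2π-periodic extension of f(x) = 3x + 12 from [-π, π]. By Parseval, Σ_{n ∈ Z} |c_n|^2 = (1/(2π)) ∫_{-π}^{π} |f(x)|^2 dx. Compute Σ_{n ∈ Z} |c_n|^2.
Σ |c_n|^2 = 3π^2 + 144

Expand and integrate term by term over [-π, π]:
  ∫ (3x)^2 dx = 9·(2π^3/3); ∫ 2·3·(12)·x dx = 0 (odd integrand); ∫ 12^2 dx = 144·2π.
So (1/(2π)) ∫_{-π}^{π} (3x + 12)^2 dx = 9π^2/3 + 144 = 3π^2 + 144.
Parseval ⇒ Σ |c_n|^2 = 3π^2 + 144.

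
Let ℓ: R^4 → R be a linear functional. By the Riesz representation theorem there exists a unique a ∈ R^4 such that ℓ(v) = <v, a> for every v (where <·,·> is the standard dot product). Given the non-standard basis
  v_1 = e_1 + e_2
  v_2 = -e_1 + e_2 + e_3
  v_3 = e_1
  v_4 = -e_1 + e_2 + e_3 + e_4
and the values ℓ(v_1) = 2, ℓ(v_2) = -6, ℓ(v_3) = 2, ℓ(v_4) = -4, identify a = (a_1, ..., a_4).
a = (2, 0, -4, 2)

Write a = (a_1, ..., a_4) in the standard basis. For each basis vector v_i, ℓ(v_i) = <v_i, a> is a linear equation in the a_j's. Collect the n equations into a matrix system V a = ℓ, where row i of V is v_i (expressed in the standard basis). Since V is invertible (lower-triangular with 1s on the diagonal, up to permutation), solve by back-substitution:
  V =
[[1, 1, 0, 0],
 [-1, 1, 1, 0],
 [1, 0, 0, 0],
 [-1, 1, 1, 1]]
  V a = (2, -6, 2, -4)
Solving gives a = (2, 0, -4, 2).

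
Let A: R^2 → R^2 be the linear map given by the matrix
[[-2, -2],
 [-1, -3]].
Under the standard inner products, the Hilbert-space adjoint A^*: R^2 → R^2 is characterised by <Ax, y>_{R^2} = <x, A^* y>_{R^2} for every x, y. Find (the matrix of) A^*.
A^* = A^T =
[[-2, -1],
 [-2, -3]]

For real matrices with standard dot products, the defining identity <Ax, y> = <x, A^* y> gives (Ax)^T y = x^T (A^*) y, i.e. x^T A^T y = x^T (A^*) y. Since this holds for all x, y, we must have A^* = A^T. Therefore
A^* =
[[-2, -1],
 [-2, -3]].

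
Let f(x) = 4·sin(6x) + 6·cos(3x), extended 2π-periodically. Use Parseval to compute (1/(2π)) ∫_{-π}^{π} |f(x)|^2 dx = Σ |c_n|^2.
Σ |c_n|^2 = 26

Expand |f|^2 and use orthogonality of {sin(nx), cos(mx)} on [-π, π]:
  ∫_{-π}^{π} sin(nx)^2 dx = π, ∫ cos(mx)^2 dx = π, and cross terms integrate to 0.
So ∫_{-π}^{π} f(x)^2 dx = 4^2 · π + 6^2 · π = (16 + 36)π.
Divide by 2π: (16 + 36)/2 = 26.
By Parseval, this equals Σ |c_n|^2.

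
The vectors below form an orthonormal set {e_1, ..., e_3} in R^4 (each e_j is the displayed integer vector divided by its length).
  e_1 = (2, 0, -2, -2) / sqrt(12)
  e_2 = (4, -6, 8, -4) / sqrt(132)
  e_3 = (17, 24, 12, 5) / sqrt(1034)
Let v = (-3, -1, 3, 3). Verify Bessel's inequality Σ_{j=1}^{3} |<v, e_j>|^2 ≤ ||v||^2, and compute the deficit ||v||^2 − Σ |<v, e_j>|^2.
Σ |<v, e_j>|^2 = 1308/47; ||v||^2 = 28; deficit = 8/47

Write each e_j = u_j / sqrt(<u_j, u_j>) where u_j is the displayed integer vector. Then <v, e_j> = <v, u_j> / sqrt(<u_j, u_j>), so |<v, e_j>|^2 = <v, u_j>^2 / <u_j, u_j>.
Coefficients: <v, e_1> = -18/sqrt(12), <v, e_2> = 6/sqrt(132), <v, e_3> = -24/sqrt(1034).
Square and sum: Σ |<v, e_j>|^2 = 1308/47.
Compute ||v||^2 = v·v = 28.
Deficit = 28 − 1308/47 = 8/47 ≥ 0, confirming Bessel's inequality. (The deficit equals ||v − Σ <v,e_j> e_j||^2, the squared distance from v to span{e_j}.)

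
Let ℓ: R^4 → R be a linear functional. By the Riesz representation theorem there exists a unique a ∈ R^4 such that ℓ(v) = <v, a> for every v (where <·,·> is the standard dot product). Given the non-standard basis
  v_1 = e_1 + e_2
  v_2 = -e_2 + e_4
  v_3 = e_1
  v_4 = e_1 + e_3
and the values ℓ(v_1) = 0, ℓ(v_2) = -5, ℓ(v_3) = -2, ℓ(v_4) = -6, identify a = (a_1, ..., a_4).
a = (-2, 2, -4, -3)

Write a = (a_1, ..., a_4) in the standard basis. For each basis vector v_i, ℓ(v_i) = <v_i, a> is a linear equation in the a_j's. Collect the n equations into a matrix system V a = ℓ, where row i of V is v_i (expressed in the standard basis). Since V is invertible (lower-triangular with 1s on the diagonal, up to permutation), solve by back-substitution:
  V =
[[1, 1, 0, 0],
 [0, -1, 0, 1],
 [1, 0, 0, 0],
 [1, 0, 1, 0]]
  V a = (0, -5, -2, -6)
Solving gives a = (-2, 2, -4, -3).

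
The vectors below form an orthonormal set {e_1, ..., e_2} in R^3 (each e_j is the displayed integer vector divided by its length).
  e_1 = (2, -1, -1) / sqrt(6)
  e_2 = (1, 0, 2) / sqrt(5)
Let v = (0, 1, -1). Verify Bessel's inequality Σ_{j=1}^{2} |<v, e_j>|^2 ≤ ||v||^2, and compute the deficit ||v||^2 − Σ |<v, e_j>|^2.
Σ |<v, e_j>|^2 = 4/5; ||v||^2 = 2; deficit = 6/5

Write each e_j = u_j / sqrt(<u_j, u_j>) where u_j is the displayed integer vector. Then <v, e_j> = <v, u_j> / sqrt(<u_j, u_j>), so |<v, e_j>|^2 = <v, u_j>^2 / <u_j, u_j>.
Coefficients: <v, e_1> = 0/sqrt(6), <v, e_2> = -2/sqrt(5).
Square and sum: Σ |<v, e_j>|^2 = 4/5.
Compute ||v||^2 = v·v = 2.
Deficit = 2 − 4/5 = 6/5 ≥ 0, confirming Bessel's inequality. (The deficit equals ||v − Σ <v,e_j> e_j||^2, the squared distance from v to span{e_j}.)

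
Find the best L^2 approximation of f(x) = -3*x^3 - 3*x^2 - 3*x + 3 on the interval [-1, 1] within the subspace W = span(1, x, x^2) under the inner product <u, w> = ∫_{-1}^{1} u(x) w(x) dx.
g(x) = -3*x^2 - 24*x/5 + 3

The best approximation g ∈ W is the orthogonal projection of f onto W. Writing g = a_0 + a_1 x + a_2 x^2, the coefficients solve the normal equations G · a = b where
  G_{ij} = <φ_i, φ_j> and b_i = <f, φ_i>, with φ_0 = 1, φ_1 = x, φ_2 = x^2.
G =
  [2, 0, 2/3]
  [0, 2/3, 0]
  [2/3, 0, 2/5],
b = (4, -16/5, 4/5).
Solving gives a_0 = 3, a_1 = -24/5, a_2 = -3, so
  g(x) = -3*x^2 - 24*x/5 + 3.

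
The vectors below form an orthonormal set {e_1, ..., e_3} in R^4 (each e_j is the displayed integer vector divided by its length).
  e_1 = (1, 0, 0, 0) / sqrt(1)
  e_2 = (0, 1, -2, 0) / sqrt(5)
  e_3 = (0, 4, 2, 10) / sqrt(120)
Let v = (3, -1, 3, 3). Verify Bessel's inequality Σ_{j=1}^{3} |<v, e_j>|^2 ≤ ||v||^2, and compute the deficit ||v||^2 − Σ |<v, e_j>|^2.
Σ |<v, e_j>|^2 = 82/3; ||v||^2 = 28; deficit = 2/3

Write each e_j = u_j / sqrt(<u_j, u_j>) where u_j is the displayed integer vector. Then <v, e_j> = <v, u_j> / sqrt(<u_j, u_j>), so |<v, e_j>|^2 = <v, u_j>^2 / <u_j, u_j>.
Coefficients: <v, e_1> = 3/sqrt(1), <v, e_2> = -7/sqrt(5), <v, e_3> = 32/sqrt(120).
Square and sum: Σ |<v, e_j>|^2 = 82/3.
Compute ||v||^2 = v·v = 28.
Deficit = 28 − 82/3 = 2/3 ≥ 0, confirming Bessel's inequality. (The deficit equals ||v − Σ <v,e_j> e_j||^2, the squared distance from v to span{e_j}.)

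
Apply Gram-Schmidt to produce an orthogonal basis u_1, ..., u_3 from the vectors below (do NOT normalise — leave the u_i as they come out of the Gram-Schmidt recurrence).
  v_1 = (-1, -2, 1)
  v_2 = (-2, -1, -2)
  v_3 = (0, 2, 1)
Orthogonal basis:
  u_1 = (-1, -2, 1)
  u_2 = (-5/3, -1/3, -7/3)
  u_3 = (-11/10, 22/25, 33/50)

Apply the Gram-Schmidt recurrence
  u_1 = v_1
  u_i = v_i − Σ_{j<i} ((v_i · u_j) / (u_j · u_j)) · u_j.

Step by step this gives:
  u_1 = (-1, -2, 1)
  u_2 = (-5/3, -1/3, -7/3)
  u_3 = (-11/10, 22/25, 33/50)

Orthogonality check:
  u_2 · u_1 = 0 (should be 0)
  u_3 · u_1 = 0 (should be 0)
  u_3 · u_2 = 0 (should be 0)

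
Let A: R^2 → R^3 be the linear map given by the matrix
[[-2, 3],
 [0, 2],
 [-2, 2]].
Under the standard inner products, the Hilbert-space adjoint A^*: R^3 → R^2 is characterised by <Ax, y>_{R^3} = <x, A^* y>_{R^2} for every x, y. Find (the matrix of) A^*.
A^* = A^T =
[[-2, 0, -2],
 [3, 2, 2]]

For real matrices with standard dot products, the defining identity <Ax, y> = <x, A^* y> gives (Ax)^T y = x^T (A^*) y, i.e. x^T A^T y = x^T (A^*) y. Since this holds for all x, y, we must have A^* = A^T. Therefore
A^* =
[[-2, 0, -2],
 [3, 2, 2]].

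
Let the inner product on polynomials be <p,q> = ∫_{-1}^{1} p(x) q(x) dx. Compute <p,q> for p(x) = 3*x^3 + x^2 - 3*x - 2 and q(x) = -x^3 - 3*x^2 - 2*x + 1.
<p,q> = 148/105

Expand the product: p(x)·q(x) = -3*x^6 - 10*x^5 - 6*x^4 + 12*x^3 + 13*x^2 + x - 2.
∫_{-1}^{1} of each monomial x^k gives [2/(k+1) if k even, 0 if k odd]. Integrating term-by-term (or equivalently evaluating the antiderivative F(x) = -3*x^7/7 - 5*x^6/3 - 6*x^5/5 + 3*x^4 + 13*x^3/3 + x^2/2 - 2*x at the endpoints):
  F(1) − F(−1) = 533/210 − (79/70) = 148/105.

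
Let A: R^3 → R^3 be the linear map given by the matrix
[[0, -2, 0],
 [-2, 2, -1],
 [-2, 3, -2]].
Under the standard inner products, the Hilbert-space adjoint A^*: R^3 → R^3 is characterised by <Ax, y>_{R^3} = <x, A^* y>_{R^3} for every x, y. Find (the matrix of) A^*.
A^* = A^T =
[[0, -2, -2],
 [-2, 2, 3],
 [0, -1, -2]]

For real matrices with standard dot products, the defining identity <Ax, y> = <x, A^* y> gives (Ax)^T y = x^T (A^*) y, i.e. x^T A^T y = x^T (A^*) y. Since this holds for all x, y, we must have A^* = A^T. Therefore
A^* =
[[0, -2, -2],
 [-2, 2, 3],
 [0, -1, -2]].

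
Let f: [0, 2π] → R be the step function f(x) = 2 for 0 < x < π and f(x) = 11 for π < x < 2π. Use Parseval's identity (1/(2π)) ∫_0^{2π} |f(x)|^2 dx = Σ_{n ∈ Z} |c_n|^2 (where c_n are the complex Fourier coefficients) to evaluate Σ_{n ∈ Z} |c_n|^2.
Σ |c_n|^2 = 125/2

Parseval equates the L^2 energy of f (normalised by 1/(2π)) with the ℓ^2 sum of its Fourier coefficients: (1/(2π)) ∫_0^{2π} |f|^2 = Σ |c_n|^2.
Compute the left side: (1/(2π)) [∫_0^π 2^2 dx + ∫_π^{2π} 11^2 dx] = (1/(2π)) · (4π + 121π) = (4 + 121)/2 = 125/2.
So Σ_{n ∈ Z} |c_n|^2 = 125/2.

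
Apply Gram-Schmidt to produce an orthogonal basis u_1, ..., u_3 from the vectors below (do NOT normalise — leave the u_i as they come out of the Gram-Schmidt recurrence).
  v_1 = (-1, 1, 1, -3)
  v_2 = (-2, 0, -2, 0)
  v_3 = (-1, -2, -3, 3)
Orthogonal basis:
  u_1 = (-1, 1, 1, -3)
  u_2 = (-2, 0, -2, 0)
  u_3 = (-1/12, -11/12, 1/12, -1/4)

Apply the Gram-Schmidt recurrence
  u_1 = v_1
  u_i = v_i − Σ_{j<i} ((v_i · u_j) / (u_j · u_j)) · u_j.

Step by step this gives:
  u_1 = (-1, 1, 1, -3)
  u_2 = (-2, 0, -2, 0)
  u_3 = (-1/12, -11/12, 1/12, -1/4)

Orthogonality check:
  u_2 · u_1 = 0 (should be 0)
  u_3 · u_1 = 0 (should be 0)
  u_3 · u_2 = 0 (should be 0)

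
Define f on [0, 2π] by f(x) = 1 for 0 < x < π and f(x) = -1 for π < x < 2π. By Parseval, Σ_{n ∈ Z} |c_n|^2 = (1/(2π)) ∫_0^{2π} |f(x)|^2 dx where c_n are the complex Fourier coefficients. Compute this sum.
Σ |c_n|^2 = 1

Parseval equates the L^2 energy of f (normalised by 1/(2π)) with the ℓ^2 sum of its Fourier coefficients: (1/(2π)) ∫_0^{2π} |f|^2 = Σ |c_n|^2.
Compute the left side: (1/(2π)) [∫_0^π 1^2 dx + ∫_π^{2π} (-1)^2 dx] = (1/(2π)) · (1π + 1π) = (1 + 1)/2 = 1.
So Σ_{n ∈ Z} |c_n|^2 = 1.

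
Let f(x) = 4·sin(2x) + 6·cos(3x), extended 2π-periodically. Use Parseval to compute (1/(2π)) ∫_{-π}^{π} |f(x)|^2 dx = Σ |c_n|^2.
Σ |c_n|^2 = 26

Expand |f|^2 and use orthogonality of {sin(nx), cos(mx)} on [-π, π]:
  ∫_{-π}^{π} sin(nx)^2 dx = π, ∫ cos(mx)^2 dx = π, and cross terms integrate to 0.
So ∫_{-π}^{π} f(x)^2 dx = 4^2 · π + 6^2 · π = (16 + 36)π.
Divide by 2π: (16 + 36)/2 = 26.
By Parseval, this equals Σ |c_n|^2.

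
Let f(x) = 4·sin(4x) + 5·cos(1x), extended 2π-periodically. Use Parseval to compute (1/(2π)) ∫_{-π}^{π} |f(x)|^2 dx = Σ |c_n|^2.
Σ |c_n|^2 = 41/2

Expand |f|^2 and use orthogonality of {sin(nx), cos(mx)} on [-π, π]:
  ∫_{-π}^{π} sin(nx)^2 dx = π, ∫ cos(mx)^2 dx = π, and cross terms integrate to 0.
So ∫_{-π}^{π} f(x)^2 dx = 4^2 · π + 5^2 · π = (16 + 25)π.
Divide by 2π: (16 + 25)/2 = 41/2.
By Parseval, this equals Σ |c_n|^2.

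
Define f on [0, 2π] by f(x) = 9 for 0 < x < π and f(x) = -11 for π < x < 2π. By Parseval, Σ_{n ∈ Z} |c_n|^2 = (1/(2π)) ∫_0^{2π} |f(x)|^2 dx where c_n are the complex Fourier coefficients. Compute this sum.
Σ |c_n|^2 = 101

Parseval equates the L^2 energy of f (normalised by 1/(2π)) with the ℓ^2 sum of its Fourier coefficients: (1/(2π)) ∫_0^{2π} |f|^2 = Σ |c_n|^2.
Compute the left side: (1/(2π)) [∫_0^π 9^2 dx + ∫_π^{2π} (-11)^2 dx] = (1/(2π)) · (81π + 121π) = (81 + 121)/2 = 101.
So Σ_{n ∈ Z} |c_n|^2 = 101.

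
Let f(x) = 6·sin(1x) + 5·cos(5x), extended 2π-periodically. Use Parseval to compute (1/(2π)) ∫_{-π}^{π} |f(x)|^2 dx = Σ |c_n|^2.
Σ |c_n|^2 = 61/2

Expand |f|^2 and use orthogonality of {sin(nx), cos(mx)} on [-π, π]:
  ∫_{-π}^{π} sin(nx)^2 dx = π, ∫ cos(mx)^2 dx = π, and cross terms integrate to 0.
So ∫_{-π}^{π} f(x)^2 dx = 6^2 · π + 5^2 · π = (36 + 25)π.
Divide by 2π: (36 + 25)/2 = 61/2.
By Parseval, this equals Σ |c_n|^2.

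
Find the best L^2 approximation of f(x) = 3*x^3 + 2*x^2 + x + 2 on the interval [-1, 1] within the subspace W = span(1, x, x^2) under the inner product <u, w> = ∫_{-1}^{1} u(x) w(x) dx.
g(x) = 2*x^2 + 14*x/5 + 2

The best approximation g ∈ W is the orthogonal projection of f onto W. Writing g = a_0 + a_1 x + a_2 x^2, the coefficients solve the normal equations G · a = b where
  G_{ij} = <φ_i, φ_j> and b_i = <f, φ_i>, with φ_0 = 1, φ_1 = x, φ_2 = x^2.
G =
  [2, 0, 2/3]
  [0, 2/3, 0]
  [2/3, 0, 2/5],
b = (16/3, 28/15, 32/15).
Solving gives a_0 = 2, a_1 = 14/5, a_2 = 2, so
  g(x) = 2*x^2 + 14*x/5 + 2.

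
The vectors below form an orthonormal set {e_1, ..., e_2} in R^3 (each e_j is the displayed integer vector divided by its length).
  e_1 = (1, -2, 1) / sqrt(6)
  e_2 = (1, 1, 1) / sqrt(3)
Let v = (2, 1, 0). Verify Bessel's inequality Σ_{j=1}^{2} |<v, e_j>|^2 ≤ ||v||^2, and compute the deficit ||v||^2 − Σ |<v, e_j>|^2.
Σ |<v, e_j>|^2 = 3; ||v||^2 = 5; deficit = 2

Write each e_j = u_j / sqrt(<u_j, u_j>) where u_j is the displayed integer vector. Then <v, e_j> = <v, u_j> / sqrt(<u_j, u_j>), so |<v, e_j>|^2 = <v, u_j>^2 / <u_j, u_j>.
Coefficients: <v, e_1> = 0/sqrt(6), <v, e_2> = 3/sqrt(3).
Square and sum: Σ |<v, e_j>|^2 = 3.
Compute ||v||^2 = v·v = 5.
Deficit = 5 − 3 = 2 ≥ 0, confirming Bessel's inequality. (The deficit equals ||v − Σ <v,e_j> e_j||^2, the squared distance from v to span{e_j}.)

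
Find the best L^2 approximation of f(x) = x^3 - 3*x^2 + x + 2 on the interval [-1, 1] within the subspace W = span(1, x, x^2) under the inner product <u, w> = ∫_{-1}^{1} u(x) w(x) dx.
g(x) = -3*x^2 + 8*x/5 + 2

The best approximation g ∈ W is the orthogonal projection of f onto W. Writing g = a_0 + a_1 x + a_2 x^2, the coefficients solve the normal equations G · a = b where
  G_{ij} = <φ_i, φ_j> and b_i = <f, φ_i>, with φ_0 = 1, φ_1 = x, φ_2 = x^2.
G =
  [2, 0, 2/3]
  [0, 2/3, 0]
  [2/3, 0, 2/5],
b = (2, 16/15, 2/15).
Solving gives a_0 = 2, a_1 = 8/5, a_2 = -3, so
  g(x) = -3*x^2 + 8*x/5 + 2.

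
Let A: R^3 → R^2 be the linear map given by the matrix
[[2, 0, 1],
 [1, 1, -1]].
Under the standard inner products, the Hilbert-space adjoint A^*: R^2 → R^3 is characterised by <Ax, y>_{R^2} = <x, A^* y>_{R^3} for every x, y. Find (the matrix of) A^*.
A^* = A^T =
[[2, 1],
 [0, 1],
 [1, -1]]

For real matrices with standard dot products, the defining identity <Ax, y> = <x, A^* y> gives (Ax)^T y = x^T (A^*) y, i.e. x^T A^T y = x^T (A^*) y. Since this holds for all x, y, we must have A^* = A^T. Therefore
A^* =
[[2, 1],
 [0, 1],
 [1, -1]].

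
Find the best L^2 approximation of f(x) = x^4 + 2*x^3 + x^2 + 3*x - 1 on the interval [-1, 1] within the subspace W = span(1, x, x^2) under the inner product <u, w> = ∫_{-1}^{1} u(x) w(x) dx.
g(x) = 13*x^2/7 + 21*x/5 - 38/35

The best approximation g ∈ W is the orthogonal projection of f onto W. Writing g = a_0 + a_1 x + a_2 x^2, the coefficients solve the normal equations G · a = b where
  G_{ij} = <φ_i, φ_j> and b_i = <f, φ_i>, with φ_0 = 1, φ_1 = x, φ_2 = x^2.
G =
  [2, 0, 2/3]
  [0, 2/3, 0]
  [2/3, 0, 2/5],
b = (-14/15, 14/5, 2/105).
Solving gives a_0 = -38/35, a_1 = 21/5, a_2 = 13/7, so
  g(x) = 13*x^2/7 + 21*x/5 - 38/35.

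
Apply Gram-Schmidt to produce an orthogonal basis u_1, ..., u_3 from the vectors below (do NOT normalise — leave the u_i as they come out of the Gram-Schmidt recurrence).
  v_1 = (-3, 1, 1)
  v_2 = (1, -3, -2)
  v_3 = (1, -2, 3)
Orthogonal basis:
  u_1 = (-3, 1, 1)
  u_2 = (-13/11, -25/11, -14/11)
  u_3 = (7/18, -35/18, 28/9)

Apply the Gram-Schmidt recurrence
  u_1 = v_1
  u_i = v_i − Σ_{j<i} ((v_i · u_j) / (u_j · u_j)) · u_j.

Step by step this gives:
  u_1 = (-3, 1, 1)
  u_2 = (-13/11, -25/11, -14/11)
  u_3 = (7/18, -35/18, 28/9)

Orthogonality check:
  u_2 · u_1 = 0 (should be 0)
  u_3 · u_1 = 0 (should be 0)
  u_3 · u_2 = 0 (should be 0)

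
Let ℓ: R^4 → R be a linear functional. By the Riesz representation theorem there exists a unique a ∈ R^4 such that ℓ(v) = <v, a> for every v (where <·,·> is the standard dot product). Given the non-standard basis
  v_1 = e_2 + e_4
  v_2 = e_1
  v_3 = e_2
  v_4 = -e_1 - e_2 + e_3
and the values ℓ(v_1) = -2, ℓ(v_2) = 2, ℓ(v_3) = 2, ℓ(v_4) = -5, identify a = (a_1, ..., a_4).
a = (2, 2, -1, -4)

Write a = (a_1, ..., a_4) in the standard basis. For each basis vector v_i, ℓ(v_i) = <v_i, a> is a linear equation in the a_j's. Collect the n equations into a matrix system V a = ℓ, where row i of V is v_i (expressed in the standard basis). Since V is invertible (lower-triangular with 1s on the diagonal, up to permutation), solve by back-substitution:
  V =
[[0, 1, 0, 1],
 [1, 0, 0, 0],
 [0, 1, 0, 0],
 [-1, -1, 1, 0]]
  V a = (-2, 2, 2, -5)
Solving gives a = (2, 2, -1, -4).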